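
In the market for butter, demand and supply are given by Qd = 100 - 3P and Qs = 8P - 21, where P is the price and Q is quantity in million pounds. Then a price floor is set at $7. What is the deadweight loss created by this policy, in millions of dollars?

0

Without the control the market clears where 100 - 3P = 8P - 21, i.e. P* = 11 and Q* = 67.
The floor of 7 is below the equilibrium price 11, so it is not binding; the market clears at P* = 11, Q* = 67.
Since the control does not bind, no trades are prevented and deadweight loss is zero.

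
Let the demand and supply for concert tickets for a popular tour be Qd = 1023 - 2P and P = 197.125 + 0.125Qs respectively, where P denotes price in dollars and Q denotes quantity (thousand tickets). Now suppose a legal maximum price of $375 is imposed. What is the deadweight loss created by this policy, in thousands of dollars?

0

Rearranging supply gives Qs = 8P - 1577. Setting quantity demanded equal to quantity supplied, 1023 - 2P = 8P - 1577, gives P* = 260 and Q* = 503.
The ceiling of 375 is above the equilibrium price 260, so it is not binding; the market clears at P* = 260, Q* = 503.
Since the control does not bind, no trades are prevented and deadweight loss is zero.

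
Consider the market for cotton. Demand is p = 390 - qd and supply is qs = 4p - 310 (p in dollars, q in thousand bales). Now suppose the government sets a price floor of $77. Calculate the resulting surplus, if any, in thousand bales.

Rearranging demand gives qd = 390 - p. Setting quantity demanded equal to quantity supplied, 390 - p = 4p - 310, gives p* = 140 and q* = 250.
Since 77 is below p* = 140, the floor does not bind and the free-market outcome prevails.
Since the control does not bind, there is no surplus.

0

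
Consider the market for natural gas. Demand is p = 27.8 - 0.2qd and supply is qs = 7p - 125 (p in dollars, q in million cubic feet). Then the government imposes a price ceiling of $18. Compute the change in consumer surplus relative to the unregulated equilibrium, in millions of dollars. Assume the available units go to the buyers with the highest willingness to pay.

Rearranging demand gives qd = 139 - 5p. Setting quantity demanded equal to quantity supplied, 139 - 5p = 7p - 125, gives p* = 22 and q* = 29.
Since 18 < 22, the ceiling is binding.
At p = 18: qd = 139 - 5·18 = 49 and qs = 7·18 - 125 = 1.
Consumer surplus without the control is ½ · (27.8 - 22) · 29 = 84.1.
With the ceiling, 1 units are sold at 18 (assume they go to the highest-value buyers). The demand price at q = 1 is 27.6, so CS = ½ · [(27.8 - 18) + (27.6 - 18)] · 1 = 9.7.
Change in consumer surplus = 9.7 - 84.1 = -74.4.

-74.4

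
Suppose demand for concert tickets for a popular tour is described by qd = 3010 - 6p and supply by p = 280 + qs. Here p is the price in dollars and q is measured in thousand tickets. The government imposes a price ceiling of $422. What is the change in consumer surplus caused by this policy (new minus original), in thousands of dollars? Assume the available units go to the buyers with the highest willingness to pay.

6624

Rearranging supply gives qs = p - 280. Equilibrium: 3010 - 6p = p - 280, so 3290 = 7p and p* = 470, q* = 190.
Since 422 < 470, the ceiling is binding.
At p = 422: qd = 3010 - 6·422 = 478 and qs = 422 - 280 = 142.
Consumer surplus without the control is ½ · (1505/3 - 470) · 190 = 9025/3.
With the ceiling, 142 units are sold at 422 (assume they go to the highest-value buyers). The demand price at q = 142 is 478, so CS = ½ · [(1505/3 - 422) + (478 - 422)] · 142 = 28897/3.
Change in consumer surplus = 28897/3 - 9025/3 = 6624.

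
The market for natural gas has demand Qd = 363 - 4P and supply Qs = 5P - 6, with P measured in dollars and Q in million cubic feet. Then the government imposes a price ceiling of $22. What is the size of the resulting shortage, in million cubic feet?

In a free market, 363 - 4P = 5P - 6 gives the equilibrium P* = 41, Q* = 199.
Since 22 < 41, the ceiling is binding.
At P = 22: Qd = 363 - 4·22 = 275 and Qs = 5·22 - 6 = 104.
Shortage = Qd - Qs = 275 - 104 = 171.

171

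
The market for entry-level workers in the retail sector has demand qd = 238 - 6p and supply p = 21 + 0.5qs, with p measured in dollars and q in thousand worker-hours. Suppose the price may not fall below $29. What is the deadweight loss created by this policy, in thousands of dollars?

Rearranging supply gives qs = 2p - 42. In a free market, 238 - 6p = 2p - 42 gives the equilibrium p* = 35, q* = 28.
The floor of 29 is below the equilibrium price 35, so it is not binding; the market clears at p* = 35, q* = 28.
Since the control does not bind, no trades are prevented and deadweight loss is zero.

0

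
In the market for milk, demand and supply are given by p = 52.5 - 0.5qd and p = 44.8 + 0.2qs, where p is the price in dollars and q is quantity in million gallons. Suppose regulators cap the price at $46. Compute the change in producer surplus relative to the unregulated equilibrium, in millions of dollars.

-8.5

Rearranging demand gives qd = 105 - 2p; rearranging supply gives qs = 5p - 224. Equilibrium: 105 - 2p = 5p - 224, so 329 = 7p and p* = 47, q* = 11.
Since 46 < 47, the ceiling is binding.
At p = 46: qd = 105 - 2·46 = 13 and qs = 5·46 - 224 = 6.
Producer surplus without the control is ½ · (47 - 44.8) · 11 = 12.1.
With the ceiling, producers sell 6 units at 46, so PS = ½ · (46 - 44.8) · 6 = 3.6.
Change in producer surplus = 3.6 - 12.1 = -8.5.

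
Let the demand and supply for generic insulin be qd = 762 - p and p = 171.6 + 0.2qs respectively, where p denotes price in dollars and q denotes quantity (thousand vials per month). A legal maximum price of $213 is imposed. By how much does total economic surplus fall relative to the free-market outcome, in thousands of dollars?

48735

Rearranging supply gives qs = 5p - 858. In a free market, 762 - p = 5p - 858 gives the equilibrium p* = 270, q* = 492.
The ceiling of 213 is below the equilibrium price 270, so it binds.
At p = 213: qd = 762 - 213 = 549 and qs = 5·213 - 858 = 207.
Quantity traded falls to 207. At q = 207 the demand price is 762 - 207 = 555 and the supply price is (858 + 207)/5 = 213.
Deadweight loss = ½ · (555 - 213) · (492 - 207) = ½ · 342 · 285 = 48735.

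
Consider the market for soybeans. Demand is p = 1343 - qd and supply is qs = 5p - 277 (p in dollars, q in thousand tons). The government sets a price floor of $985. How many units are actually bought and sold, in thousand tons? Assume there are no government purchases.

Rearranging demand gives qd = 1343 - p. Setting quantity demanded equal to quantity supplied, 1343 - p = 5p - 277, gives p* = 270 and q* = 1073.
Because the floor (985) lies above the market-clearing price, it is binding.
At p = 985: qd = 1343 - 985 = 358 and qs = 5·985 - 277 = 4648.
The quantity actually transacted is the short side, demand: 358.

358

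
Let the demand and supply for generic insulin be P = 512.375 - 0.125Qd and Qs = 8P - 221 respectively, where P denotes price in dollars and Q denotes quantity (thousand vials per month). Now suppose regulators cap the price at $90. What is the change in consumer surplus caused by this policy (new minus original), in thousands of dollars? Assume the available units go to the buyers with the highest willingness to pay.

-39780

Rearranging demand gives Qd = 4099 - 8P. Setting quantity demanded equal to quantity supplied, 4099 - 8P = 8P - 221, gives P* = 270 and Q* = 1939.
The ceiling of 90 is below the equilibrium price 270, so it binds.
At P = 90: Qd = 4099 - 8·90 = 3379 and Qs = 8·90 - 221 = 499.
Consumer surplus without the control is ½ · (512.375 - 270) · 1939 = 234982.5625.
With the ceiling, 499 units are sold at 90 (assume they go to the highest-value buyers). The demand price at Q = 499 is 450, so CS = ½ · [(512.375 - 90) + (450 - 90)] · 499 = 195202.5625.
Change in consumer surplus = 195202.5625 - 234982.5625 = -39780.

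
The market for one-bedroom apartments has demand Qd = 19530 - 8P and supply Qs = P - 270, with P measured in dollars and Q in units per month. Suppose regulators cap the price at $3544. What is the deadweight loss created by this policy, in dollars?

In a free market, 19530 - 8P = P - 270 gives the equilibrium P* = 2200, Q* = 1930.
The ceiling of 3544 is above the equilibrium price 2200, so it is not binding; the market clears at P* = 2200, Q* = 1930.
Since the control does not bind, no trades are prevented and deadweight loss is zero.

0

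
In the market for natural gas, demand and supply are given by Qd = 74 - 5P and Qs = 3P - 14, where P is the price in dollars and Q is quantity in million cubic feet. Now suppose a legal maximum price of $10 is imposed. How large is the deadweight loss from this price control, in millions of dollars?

Setting quantity demanded equal to quantity supplied, 74 - 5P = 3P - 14, gives P* = 11 and Q* = 19.
Because the ceiling (10) lies below the market-clearing price, it is binding.
At P = 10: Qd = 74 - 5·10 = 24 and Qs = 3·10 - 14 = 16.
Quantity traded falls to 16. At Q = 16 the demand price is (74 - 16)/5 = 11.6 and the supply price is (14 + 16)/3 = 10.
Deadweight loss = ½ · (11.6 - 10) · (19 - 16) = ½ · 1.6 · 3 = 2.4.

2.4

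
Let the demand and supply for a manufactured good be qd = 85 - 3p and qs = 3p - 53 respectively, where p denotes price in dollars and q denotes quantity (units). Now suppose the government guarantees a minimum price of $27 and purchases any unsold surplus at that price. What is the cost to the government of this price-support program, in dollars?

Equilibrium: 85 - 3p = 3p - 53, so 138 = 6p and p* = 23, q* = 16.
Because the floor (27) lies above the market-clearing price, it is binding.
At p = 27: qd = 85 - 3·27 = 4 and qs = 3·27 - 53 = 28.
Surplus = qs - qd = 24.
Government expenditure = surplus × support price = 24 × 27 = 648.

648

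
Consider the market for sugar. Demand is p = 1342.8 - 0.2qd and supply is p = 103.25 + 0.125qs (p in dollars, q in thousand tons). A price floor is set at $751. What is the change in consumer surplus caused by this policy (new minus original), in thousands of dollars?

-579091.5

Rearranging demand gives qd = 6714 - 5p; rearranging supply gives qs = 8p - 826. In a free market, 6714 - 5p = 8p - 826 gives the equilibrium p* = 580, q* = 3814.
The floor of 751 is above the equilibrium price 580, so it binds.
At p = 751: qd = 6714 - 5·751 = 2959 and qs = 8·751 - 826 = 5182.
Consumer surplus without the control is ½ · (1342.8 - 580) · 3814 = 1454659.6.
With the floor, consumers buy 2959 units at 751, so CS = ½ · (1342.8 - 751) · 2959 = 875568.1.
Change in consumer surplus = 875568.1 - 1454659.6 = -579091.5.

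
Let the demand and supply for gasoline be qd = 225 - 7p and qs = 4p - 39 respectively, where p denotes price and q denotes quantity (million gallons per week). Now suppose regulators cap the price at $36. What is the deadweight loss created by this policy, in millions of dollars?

0

Without the control the market clears where 225 - 7p = 4p - 39, i.e. p* = 24 and q* = 57.
The ceiling of 36 is above the equilibrium price 24, so it is not binding; the market clears at p* = 24, q* = 57.
Since the control does not bind, no trades are prevented and deadweight loss is zero.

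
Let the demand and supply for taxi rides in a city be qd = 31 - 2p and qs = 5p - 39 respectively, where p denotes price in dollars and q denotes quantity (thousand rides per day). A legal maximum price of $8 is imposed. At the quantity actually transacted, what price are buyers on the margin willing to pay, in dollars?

In a free market, 31 - 2p = 5p - 39 gives the equilibrium p* = 10, q* = 11.
Since 8 < 10, the ceiling is binding.
At p = 8: qd = 31 - 2·8 = 15 and qs = 5·8 - 39 = 1.
Only 1 units reach the market. On the demand curve, the marginal buyer's willingness to pay at q = 1 is (31 - 1)/2 = 15.

15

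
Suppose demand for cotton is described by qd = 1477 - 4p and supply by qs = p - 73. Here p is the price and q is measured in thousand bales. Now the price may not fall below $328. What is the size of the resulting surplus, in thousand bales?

Equilibrium: 1477 - 4p = p - 73, so 1550 = 5p and p* = 310, q* = 237.
Because the floor (328) lies above the market-clearing price, it is binding.
At p = 328: qd = 1477 - 4·328 = 165 and qs = 328 - 73 = 255.
Surplus = qs - qd = 255 - 165 = 90.

90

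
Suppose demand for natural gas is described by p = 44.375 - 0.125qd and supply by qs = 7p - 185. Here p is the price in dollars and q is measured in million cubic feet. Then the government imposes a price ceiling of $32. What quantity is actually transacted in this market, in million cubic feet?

Rearranging demand gives qd = 355 - 8p. Without the control the market clears where 355 - 8p = 7p - 185, i.e. p* = 36 and q* = 67.
Since 32 < 36, the ceiling is binding.
At p = 32: qd = 355 - 8·32 = 99 and qs = 7·32 - 185 = 39.
The quantity actually transacted is the short side, supply: 39.

39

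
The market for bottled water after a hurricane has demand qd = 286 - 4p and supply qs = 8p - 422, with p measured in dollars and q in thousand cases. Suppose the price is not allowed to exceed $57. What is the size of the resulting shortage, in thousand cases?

24

Equilibrium: 286 - 4p = 8p - 422, so 708 = 12p and p* = 59, q* = 50.
The ceiling of 57 is below the equilibrium price 59, so it binds.
At p = 57: qd = 286 - 4·57 = 58 and qs = 8·57 - 422 = 34.
Shortage = qd - qs = 58 - 34 = 24.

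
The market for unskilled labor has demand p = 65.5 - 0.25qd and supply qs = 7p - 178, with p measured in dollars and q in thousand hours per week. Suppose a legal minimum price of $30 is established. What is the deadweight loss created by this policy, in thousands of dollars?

Rearranging demand gives qd = 262 - 4p. Without the control the market clears where 262 - 4p = 7p - 178, i.e. p* = 40 and q* = 102.
Since 30 is below p* = 40, the floor does not bind and the free-market outcome prevails.
Since the control does not bind, no trades are prevented and deadweight loss is zero.

0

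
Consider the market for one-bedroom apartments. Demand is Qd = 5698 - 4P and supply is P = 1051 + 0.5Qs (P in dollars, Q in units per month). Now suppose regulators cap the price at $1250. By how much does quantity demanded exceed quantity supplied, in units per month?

300

Rearranging supply gives Qs = 2P - 2102. In a free market, 5698 - 4P = 2P - 2102 gives the equilibrium P* = 1300, Q* = 498.
The ceiling of 1250 is below the equilibrium price 1300, so it binds.
At P = 1250: Qd = 5698 - 4·1250 = 698 and Qs = 2·1250 - 2102 = 398.
Shortage = Qd - Qs = 698 - 398 = 300.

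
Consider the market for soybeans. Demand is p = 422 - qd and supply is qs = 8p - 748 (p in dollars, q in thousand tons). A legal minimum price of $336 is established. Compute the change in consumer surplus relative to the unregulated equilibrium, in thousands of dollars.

-38934

Rearranging demand gives qd = 422 - p. In a free market, 422 - p = 8p - 748 gives the equilibrium p* = 130, q* = 292.
Since 336 > 130, the floor is binding.
At p = 336: qd = 422 - 336 = 86 and qs = 8·336 - 748 = 1940.
Consumer surplus without the control is ½ · (422 - 130) · 292 = 42632.
With the floor, consumers buy 86 units at 336, so CS = ½ · (422 - 336) · 86 = 3698.
Change in consumer surplus = 3698 - 42632 = -38934.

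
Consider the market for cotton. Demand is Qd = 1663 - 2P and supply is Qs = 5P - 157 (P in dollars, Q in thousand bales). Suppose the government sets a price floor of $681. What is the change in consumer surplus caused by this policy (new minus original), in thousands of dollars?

Without the control the market clears where 1663 - 2P = 5P - 157, i.e. P* = 260 and Q* = 1143.
The floor of 681 is above the equilibrium price 260, so it binds.
At P = 681: Qd = 1663 - 2·681 = 301 and Qs = 5·681 - 157 = 3248.
Consumer surplus without the control is ½ · (831.5 - 260) · 1143 = 326612.25.
With the floor, consumers buy 301 units at 681, so CS = ½ · (831.5 - 681) · 301 = 22650.25.
Change in consumer surplus = 22650.25 - 326612.25 = -303962.

-303962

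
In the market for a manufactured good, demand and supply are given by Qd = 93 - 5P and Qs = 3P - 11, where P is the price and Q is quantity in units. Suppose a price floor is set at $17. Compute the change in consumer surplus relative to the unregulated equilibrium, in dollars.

Without the control the market clears where 93 - 5P = 3P - 11, i.e. P* = 13 and Q* = 28.
Since 17 > 13, the floor is binding.
At P = 17: Qd = 93 - 5·17 = 8 and Qs = 3·17 - 11 = 40.
Consumer surplus without the control is ½ · (18.6 - 13) · 28 = 78.4.
With the floor, consumers buy 8 units at 17, so CS = ½ · (18.6 - 17) · 8 = 6.4.
Change in consumer surplus = 6.4 - 78.4 = -72.

-72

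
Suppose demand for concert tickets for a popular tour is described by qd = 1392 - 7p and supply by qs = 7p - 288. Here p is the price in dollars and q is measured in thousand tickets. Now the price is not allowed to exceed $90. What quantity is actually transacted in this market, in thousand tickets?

Without the control the market clears where 1392 - 7p = 7p - 288, i.e. p* = 120 and q* = 552.
Because the ceiling (90) lies below the market-clearing price, it is binding.
At p = 90: qd = 1392 - 7·90 = 762 and qs = 7·90 - 288 = 342.
The quantity actually transacted is the short side, supply: 342.

342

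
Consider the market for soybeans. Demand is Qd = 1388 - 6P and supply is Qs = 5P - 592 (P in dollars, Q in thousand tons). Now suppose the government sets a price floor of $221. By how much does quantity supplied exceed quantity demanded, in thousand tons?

Setting quantity demanded equal to quantity supplied, 1388 - 6P = 5P - 592, gives P* = 180 and Q* = 308.
Since 221 > 180, the floor is binding.
At P = 221: Qd = 1388 - 6·221 = 62 and Qs = 5·221 - 592 = 513.
Surplus = Qs - Qd = 513 - 62 = 451.

451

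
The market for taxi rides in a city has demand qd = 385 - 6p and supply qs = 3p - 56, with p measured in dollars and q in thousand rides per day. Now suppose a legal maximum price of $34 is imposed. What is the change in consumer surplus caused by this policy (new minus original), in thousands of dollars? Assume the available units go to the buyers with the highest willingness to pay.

Without the control the market clears where 385 - 6p = 3p - 56, i.e. p* = 49 and q* = 91.
Since 34 < 49, the ceiling is binding.
At p = 34: qd = 385 - 6·34 = 181 and qs = 3·34 - 56 = 46.
Consumer surplus without the control is ½ · (385/6 - 49) · 91 = 8281/12.
With the ceiling, 46 units are sold at 34 (assume they go to the highest-value buyers). The demand price at q = 46 is 56.5, so CS = ½ · [(385/6 - 34) + (56.5 - 34)] · 46 = 3634/3.
Change in consumer surplus = 3634/3 - 8281/12 = 521.25.

521.25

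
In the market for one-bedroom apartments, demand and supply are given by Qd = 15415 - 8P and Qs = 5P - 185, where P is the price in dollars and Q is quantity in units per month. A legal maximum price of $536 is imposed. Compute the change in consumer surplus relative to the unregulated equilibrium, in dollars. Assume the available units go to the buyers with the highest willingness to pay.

967780

In a free market, 15415 - 8P = 5P - 185 gives the equilibrium P* = 1200, Q* = 5815.
Since 536 < 1200, the ceiling is binding.
At P = 536: Qd = 15415 - 8·536 = 11127 and Qs = 5·536 - 185 = 2495.
Consumer surplus without the control is ½ · (1926.875 - 1200) · 5815 = 2113389.0625.
With the ceiling, 2495 units are sold at 536 (assume they go to the highest-value buyers). The demand price at Q = 2495 is 1615, so CS = ½ · [(1926.875 - 536) + (1615 - 536)] · 2495 = 3081169.0625.
Change in consumer surplus = 3081169.0625 - 2113389.0625 = 967780.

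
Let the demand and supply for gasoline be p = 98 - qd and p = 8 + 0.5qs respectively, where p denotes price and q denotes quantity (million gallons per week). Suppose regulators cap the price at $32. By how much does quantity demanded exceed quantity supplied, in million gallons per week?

18

Rearranging demand gives qd = 98 - p; rearranging supply gives qs = 2p - 16. Setting quantity demanded equal to quantity supplied, 98 - p = 2p - 16, gives p* = 38 and q* = 60.
Since 32 < 38, the ceiling is binding.
At p = 32: qd = 98 - 32 = 66 and qs = 2·32 - 16 = 48.
Shortage = qd - qs = 66 - 48 = 18.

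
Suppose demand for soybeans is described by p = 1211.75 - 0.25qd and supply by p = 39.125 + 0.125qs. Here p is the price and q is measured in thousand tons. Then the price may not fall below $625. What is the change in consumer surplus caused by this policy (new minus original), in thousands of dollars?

-533715

Rearranging demand gives qd = 4847 - 4p; rearranging supply gives qs = 8p - 313. Equilibrium: 4847 - 4p = 8p - 313, so 5160 = 12p and p* = 430, q* = 3127.
Because the floor (625) lies above the market-clearing price, it is binding.
At p = 625: qd = 4847 - 4·625 = 2347 and qs = 8·625 - 313 = 4687.
Consumer surplus without the control is ½ · (1211.75 - 430) · 3127 = 1222266.125.
With the floor, consumers buy 2347 units at 625, so CS = ½ · (1211.75 - 625) · 2347 = 688551.125.
Change in consumer surplus = 688551.125 - 1222266.125 = -533715.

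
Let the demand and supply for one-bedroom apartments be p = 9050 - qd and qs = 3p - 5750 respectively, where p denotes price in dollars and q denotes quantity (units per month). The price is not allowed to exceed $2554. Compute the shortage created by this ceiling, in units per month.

Rearranging demand gives qd = 9050 - p. Without the control the market clears where 9050 - p = 3p - 5750, i.e. p* = 3700 and q* = 5350.
The ceiling of 2554 is below the equilibrium price 3700, so it binds.
At p = 2554: qd = 9050 - 2554 = 6496 and qs = 3·2554 - 5750 = 1912.
Shortage = qd - qs = 6496 - 1912 = 4584.

4584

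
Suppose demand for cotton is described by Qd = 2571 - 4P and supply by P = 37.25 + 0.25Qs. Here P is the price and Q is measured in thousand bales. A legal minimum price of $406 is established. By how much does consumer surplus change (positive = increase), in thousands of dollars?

Rearranging supply gives Qs = 4P - 149. In a free market, 2571 - 4P = 4P - 149 gives the equilibrium P* = 340, Q* = 1211.
Because the floor (406) lies above the market-clearing price, it is binding.
At P = 406: Qd = 2571 - 4·406 = 947 and Qs = 4·406 - 149 = 1475.
Consumer surplus without the control is ½ · (642.75 - 340) · 1211 = 183315.125.
With the floor, consumers buy 947 units at 406, so CS = ½ · (642.75 - 406) · 947 = 112101.125.
Change in consumer surplus = 112101.125 - 183315.125 = -71214.

-71214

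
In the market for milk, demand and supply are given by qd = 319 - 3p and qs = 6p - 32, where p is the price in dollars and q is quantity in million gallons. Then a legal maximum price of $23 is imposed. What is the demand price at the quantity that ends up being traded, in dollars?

Equilibrium: 319 - 3p = 6p - 32, so 351 = 9p and p* = 39, q* = 202.
The ceiling of 23 is below the equilibrium price 39, so it binds.
At p = 23: qd = 319 - 3·23 = 250 and qs = 6·23 - 32 = 106.
Only 106 units reach the market. On the demand curve, the marginal buyer's willingness to pay at q = 106 is (319 - 106)/3 = 71.

71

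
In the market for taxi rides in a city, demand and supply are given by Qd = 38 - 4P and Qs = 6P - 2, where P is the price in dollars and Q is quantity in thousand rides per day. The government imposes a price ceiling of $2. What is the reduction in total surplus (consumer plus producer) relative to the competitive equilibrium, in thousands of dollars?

In a free market, 38 - 4P = 6P - 2 gives the equilibrium P* = 4, Q* = 22.
Since 2 < 4, the ceiling is binding.
At P = 2: Qd = 38 - 4·2 = 30 and Qs = 6·2 - 2 = 10.
Quantity traded falls to 10. At Q = 10 the demand price is (38 - 10)/4 = 7 and the supply price is (2 + 10)/6 = 2.
Deadweight loss = ½ · (7 - 2) · (22 - 10) = ½ · 5 · 12 = 30.

30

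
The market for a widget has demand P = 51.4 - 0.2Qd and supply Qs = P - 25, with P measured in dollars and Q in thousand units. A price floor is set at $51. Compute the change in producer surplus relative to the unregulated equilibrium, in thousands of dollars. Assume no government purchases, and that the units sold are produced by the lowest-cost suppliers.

Rearranging demand gives Qd = 257 - 5P. Equilibrium: 257 - 5P = P - 25, so 282 = 6P and P* = 47, Q* = 22.
Since 51 > 47, the floor is binding.
At P = 51: Qd = 257 - 5·51 = 2 and Qs = 51 - 25 = 26.
Producer surplus without the control is ½ · (47 - 25) · 22 = 242.
With the floor, 2 units are sold at 51. The supply price at Q = 2 is 27, so PS = ½ · [(51 - 25) + (51 - 27)] · 2 = 50.
Change in producer surplus = 50 - 242 = -192.

-192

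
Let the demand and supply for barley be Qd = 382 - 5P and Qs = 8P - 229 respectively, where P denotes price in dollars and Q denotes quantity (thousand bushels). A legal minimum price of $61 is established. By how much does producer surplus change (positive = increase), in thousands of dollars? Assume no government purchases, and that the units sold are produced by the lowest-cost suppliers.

Without the control the market clears where 382 - 5P = 8P - 229, i.e. P* = 47 and Q* = 147.
The floor of 61 is above the equilibrium price 47, so it binds.
At P = 61: Qd = 382 - 5·61 = 77 and Qs = 8·61 - 229 = 259.
Producer surplus without the control is ½ · (47 - 28.625) · 147 = 1350.5625.
With the floor, 77 units are sold at 61. The supply price at Q = 77 is 38.25, so PS = ½ · [(61 - 28.625) + (61 - 38.25)] · 77 = 2122.3125.
Change in producer surplus = 2122.3125 - 1350.5625 = 771.75.

771.75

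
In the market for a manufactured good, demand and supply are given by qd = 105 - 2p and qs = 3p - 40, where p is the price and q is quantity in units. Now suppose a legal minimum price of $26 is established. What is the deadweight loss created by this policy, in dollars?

Setting quantity demanded equal to quantity supplied, 105 - 2p = 3p - 40, gives p* = 29 and q* = 47.
Since 26 is below p* = 29, the floor does not bind and the free-market outcome prevails.
Since the control does not bind, no trades are prevented and deadweight loss is zero.

0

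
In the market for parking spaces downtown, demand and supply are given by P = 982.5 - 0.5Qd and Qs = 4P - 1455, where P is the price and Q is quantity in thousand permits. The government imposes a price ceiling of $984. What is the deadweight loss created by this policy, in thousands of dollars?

0

Rearranging demand gives Qd = 1965 - 2P. Equilibrium: 1965 - 2P = 4P - 1455, so 3420 = 6P and P* = 570, Q* = 825.
Since 984 is above P* = 570, the ceiling does not bind and the free-market outcome prevails.
Since the control does not bind, no trades are prevented and deadweight loss is zero.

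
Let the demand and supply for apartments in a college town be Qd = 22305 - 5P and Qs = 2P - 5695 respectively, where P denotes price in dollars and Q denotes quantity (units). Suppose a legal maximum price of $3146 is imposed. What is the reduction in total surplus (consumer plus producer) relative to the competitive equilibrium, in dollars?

1021042.4

Setting quantity demanded equal to quantity supplied, 22305 - 5P = 2P - 5695, gives P* = 4000 and Q* = 2305.
Since 3146 < 4000, the ceiling is binding.
At P = 3146: Qd = 22305 - 5·3146 = 6575 and Qs = 2·3146 - 5695 = 597.
Quantity traded falls to 597. At Q = 597 the demand price is (22305 - 597)/5 = 4341.6 and the supply price is (5695 + 597)/2 = 3146.
Deadweight loss = ½ · (4341.6 - 3146) · (2305 - 597) = ½ · 1195.6 · 1708 = 1021042.4.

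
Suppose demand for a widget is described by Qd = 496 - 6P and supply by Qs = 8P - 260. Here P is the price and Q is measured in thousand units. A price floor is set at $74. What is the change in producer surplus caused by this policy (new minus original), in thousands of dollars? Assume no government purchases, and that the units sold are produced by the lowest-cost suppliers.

In a free market, 496 - 6P = 8P - 260 gives the equilibrium P* = 54, Q* = 172.
Because the floor (74) lies above the market-clearing price, it is binding.
At P = 74: Qd = 496 - 6·74 = 52 and Qs = 8·74 - 260 = 332.
Producer surplus without the control is ½ · (54 - 32.5) · 172 = 1849.
With the floor, 52 units are sold at 74. The supply price at Q = 52 is 39, so PS = ½ · [(74 - 32.5) + (74 - 39)] · 52 = 1989.
Change in producer surplus = 1989 - 1849 = 140.

140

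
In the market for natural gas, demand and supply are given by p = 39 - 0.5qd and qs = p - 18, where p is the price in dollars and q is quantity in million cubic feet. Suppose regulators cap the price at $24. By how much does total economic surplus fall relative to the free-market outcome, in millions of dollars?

Rearranging demand gives qd = 78 - 2p. Without the control the market clears where 78 - 2p = p - 18, i.e. p* = 32 and q* = 14.
The ceiling of 24 is below the equilibrium price 32, so it binds.
At p = 24: qd = 78 - 2·24 = 30 and qs = 24 - 18 = 6.
Quantity traded falls to 6. At q = 6 the demand price is (78 - 6)/2 = 36 and the supply price is 18 + 6 = 24.
Deadweight loss = ½ · (36 - 24) · (14 - 6) = ½ · 12 · 8 = 48.

48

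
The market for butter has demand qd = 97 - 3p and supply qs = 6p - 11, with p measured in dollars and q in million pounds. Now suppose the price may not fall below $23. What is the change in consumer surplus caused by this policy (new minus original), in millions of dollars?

In a free market, 97 - 3p = 6p - 11 gives the equilibrium p* = 12, q* = 61.
Since 23 > 12, the floor is binding.
At p = 23: qd = 97 - 3·23 = 28 and qs = 6·23 - 11 = 127.
Consumer surplus without the control is ½ · (97/3 - 12) · 61 = 3721/6.
With the floor, consumers buy 28 units at 23, so CS = ½ · (97/3 - 23) · 28 = 392/3.
Change in consumer surplus = 392/3 - 3721/6 = -489.5.

-489.5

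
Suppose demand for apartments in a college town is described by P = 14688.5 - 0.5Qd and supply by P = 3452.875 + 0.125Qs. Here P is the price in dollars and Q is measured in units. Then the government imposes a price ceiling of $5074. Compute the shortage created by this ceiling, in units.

Rearranging demand gives Qd = 29377 - 2P; rearranging supply gives Qs = 8P - 27623. Equilibrium: 29377 - 2P = 8P - 27623, so 57000 = 10P and P* = 5700, Q* = 17977.
Because the ceiling (5074) lies below the market-clearing price, it is binding.
At P = 5074: Qd = 29377 - 2·5074 = 19229 and Qs = 8·5074 - 27623 = 12969.
Shortage = Qd - Qs = 19229 - 12969 = 6260.

6260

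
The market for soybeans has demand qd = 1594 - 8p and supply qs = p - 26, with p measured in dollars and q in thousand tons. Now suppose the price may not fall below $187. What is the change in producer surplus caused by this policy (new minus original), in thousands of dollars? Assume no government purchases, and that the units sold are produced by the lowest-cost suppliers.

-882

In a free market, 1594 - 8p = p - 26 gives the equilibrium p* = 180, q* = 154.
Because the floor (187) lies above the market-clearing price, it is binding.
At p = 187: qd = 1594 - 8·187 = 98 and qs = 187 - 26 = 161.
Producer surplus without the control is ½ · (180 - 26) · 154 = 11858.
With the floor, 98 units are sold at 187. The supply price at q = 98 is 124, so PS = ½ · [(187 - 26) + (187 - 124)] · 98 = 10976.
Change in producer surplus = 10976 - 11858 = -882.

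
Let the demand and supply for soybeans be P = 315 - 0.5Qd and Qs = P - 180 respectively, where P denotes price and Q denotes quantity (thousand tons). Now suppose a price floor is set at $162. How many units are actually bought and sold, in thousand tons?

90

Rearranging demand gives Qd = 630 - 2P. Equilibrium: 630 - 2P = P - 180, so 810 = 3P and P* = 270, Q* = 90.
The floor of 162 is below the equilibrium price 270, so it is not binding; the market clears at P* = 270, Q* = 90.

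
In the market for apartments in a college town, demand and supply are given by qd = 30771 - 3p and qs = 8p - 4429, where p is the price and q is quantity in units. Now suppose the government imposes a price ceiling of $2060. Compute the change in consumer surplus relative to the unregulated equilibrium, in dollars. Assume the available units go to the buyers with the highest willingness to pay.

-124260

Equilibrium: 30771 - 3p = 8p - 4429, so 35200 = 11p and p* = 3200, q* = 21171.
Since 2060 < 3200, the ceiling is binding.
At p = 2060: qd = 30771 - 3·2060 = 24591 and qs = 8·2060 - 4429 = 12051.
Consumer surplus without the control is ½ · (10257 - 3200) · 21171 = 74701873.5.
With the ceiling, 12051 units are sold at 2060 (assume they go to the highest-value buyers). The demand price at q = 12051 is 6240, so CS = ½ · [(10257 - 2060) + (6240 - 2060)] · 12051 = 74577613.5.
Change in consumer surplus = 74577613.5 - 74701873.5 = -124260.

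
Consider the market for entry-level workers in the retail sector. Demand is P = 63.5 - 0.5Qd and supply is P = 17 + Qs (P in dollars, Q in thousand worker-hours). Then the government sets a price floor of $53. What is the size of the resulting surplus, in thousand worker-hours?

Rearranging demand gives Qd = 127 - 2P; rearranging supply gives Qs = P - 17. Setting quantity demanded equal to quantity supplied, 127 - 2P = P - 17, gives P* = 48 and Q* = 31.
The floor of 53 is above the equilibrium price 48, so it binds.
At P = 53: Qd = 127 - 2·53 = 21 and Qs = 53 - 17 = 36.
Surplus = Qs - Qd = 36 - 21 = 15.

15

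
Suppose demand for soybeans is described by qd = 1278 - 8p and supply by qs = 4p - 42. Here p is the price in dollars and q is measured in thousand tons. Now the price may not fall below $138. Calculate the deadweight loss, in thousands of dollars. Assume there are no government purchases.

9408

Without the control the market clears where 1278 - 8p = 4p - 42, i.e. p* = 110 and q* = 398.
The floor of 138 is above the equilibrium price 110, so it binds.
At p = 138: qd = 1278 - 8·138 = 174 and qs = 4·138 - 42 = 510.
Quantity traded falls to 174. At q = 174 the demand price is (1278 - 174)/8 = 138 and the supply price is (42 + 174)/4 = 54.
Deadweight loss = ½ · (138 - 54) · (398 - 174) = ½ · 84 · 224 = 9408.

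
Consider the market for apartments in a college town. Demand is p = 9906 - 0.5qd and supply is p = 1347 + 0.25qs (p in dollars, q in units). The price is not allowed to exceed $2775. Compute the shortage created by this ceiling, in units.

Rearranging demand gives qd = 19812 - 2p; rearranging supply gives qs = 4p - 5388. Equilibrium: 19812 - 2p = 4p - 5388, so 25200 = 6p and p* = 4200, q* = 11412.
Since 2775 < 4200, the ceiling is binding.
At p = 2775: qd = 19812 - 2·2775 = 14262 and qs = 4·2775 - 5388 = 5712.
Shortage = qd - qs = 14262 - 5712 = 8550.

8550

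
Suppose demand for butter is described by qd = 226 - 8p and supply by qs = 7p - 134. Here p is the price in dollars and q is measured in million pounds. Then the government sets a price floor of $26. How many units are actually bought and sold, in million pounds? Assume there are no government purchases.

18

Setting quantity demanded equal to quantity supplied, 226 - 8p = 7p - 134, gives p* = 24 and q* = 34.
The floor of 26 is above the equilibrium price 24, so it binds.
At p = 26: qd = 226 - 8·26 = 18 and qs = 7·26 - 134 = 48.
The quantity actually transacted is the short side, demand: 18.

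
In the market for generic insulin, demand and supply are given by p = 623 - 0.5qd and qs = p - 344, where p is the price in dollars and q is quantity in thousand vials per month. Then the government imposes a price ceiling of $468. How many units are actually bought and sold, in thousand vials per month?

124

Rearranging demand gives qd = 1246 - 2p. Equilibrium: 1246 - 2p = p - 344, so 1590 = 3p and p* = 530, q* = 186.
The ceiling of 468 is below the equilibrium price 530, so it binds.
At p = 468: qd = 1246 - 2·468 = 310 and qs = 468 - 344 = 124.
The quantity actually transacted is the short side, supply: 124.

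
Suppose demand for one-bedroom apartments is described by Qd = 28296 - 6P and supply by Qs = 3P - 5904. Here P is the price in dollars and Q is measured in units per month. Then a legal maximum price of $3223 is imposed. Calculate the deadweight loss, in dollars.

Setting quantity demanded equal to quantity supplied, 28296 - 6P = 3P - 5904, gives P* = 3800 and Q* = 5496.
The ceiling of 3223 is below the equilibrium price 3800, so it binds.
At P = 3223: Qd = 28296 - 6·3223 = 8958 and Qs = 3·3223 - 5904 = 3765.
Quantity traded falls to 3765. At Q = 3765 the demand price is (28296 - 3765)/6 = 4088.5 and the supply price is (5904 + 3765)/3 = 3223.
Deadweight loss = ½ · (4088.5 - 3223) · (5496 - 3765) = ½ · 865.5 · 1731 = 749090.25.

749090.25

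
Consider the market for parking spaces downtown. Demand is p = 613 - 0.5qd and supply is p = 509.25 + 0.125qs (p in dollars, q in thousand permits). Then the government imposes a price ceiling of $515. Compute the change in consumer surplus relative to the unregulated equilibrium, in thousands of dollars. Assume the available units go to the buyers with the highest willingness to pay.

Rearranging demand gives qd = 1226 - 2p; rearranging supply gives qs = 8p - 4074. In a free market, 1226 - 2p = 8p - 4074 gives the equilibrium p* = 530, q* = 166.
Since 515 < 530, the ceiling is binding.
At p = 515: qd = 1226 - 2·515 = 196 and qs = 8·515 - 4074 = 46.
Consumer surplus without the control is ½ · (613 - 530) · 166 = 6889.
With the ceiling, 46 units are sold at 515 (assume they go to the highest-value buyers). The demand price at q = 46 is 590, so CS = ½ · [(613 - 515) + (590 - 515)] · 46 = 3979.
Change in consumer surplus = 3979 - 6889 = -2910.

-2910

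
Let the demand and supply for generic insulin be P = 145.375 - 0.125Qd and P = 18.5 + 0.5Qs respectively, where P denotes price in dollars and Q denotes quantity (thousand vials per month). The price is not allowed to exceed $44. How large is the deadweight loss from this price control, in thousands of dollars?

Rearranging demand gives Qd = 1163 - 8P; rearranging supply gives Qs = 2P - 37. Equilibrium: 1163 - 8P = 2P - 37, so 1200 = 10P and P* = 120, Q* = 203.
The ceiling of 44 is below the equilibrium price 120, so it binds.
At P = 44: Qd = 1163 - 8·44 = 811 and Qs = 2·44 - 37 = 51.
Quantity traded falls to 51. At Q = 51 the demand price is (1163 - 51)/8 = 139 and the supply price is (37 + 51)/2 = 44.
Deadweight loss = ½ · (139 - 44) · (203 - 51) = ½ · 95 · 152 = 7220.

7220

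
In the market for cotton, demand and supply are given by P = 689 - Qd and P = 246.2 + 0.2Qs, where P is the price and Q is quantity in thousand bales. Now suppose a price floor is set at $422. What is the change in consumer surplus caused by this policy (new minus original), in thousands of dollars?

-32436

Rearranging demand gives Qd = 689 - P; rearranging supply gives Qs = 5P - 1231. Setting quantity demanded equal to quantity supplied, 689 - P = 5P - 1231, gives P* = 320 and Q* = 369.
Because the floor (422) lies above the market-clearing price, it is binding.
At P = 422: Qd = 689 - 422 = 267 and Qs = 5·422 - 1231 = 879.
Consumer surplus without the control is ½ · (689 - 320) · 369 = 68080.5.
With the floor, consumers buy 267 units at 422, so CS = ½ · (689 - 422) · 267 = 35644.5.
Change in consumer surplus = 35644.5 - 68080.5 = -32436.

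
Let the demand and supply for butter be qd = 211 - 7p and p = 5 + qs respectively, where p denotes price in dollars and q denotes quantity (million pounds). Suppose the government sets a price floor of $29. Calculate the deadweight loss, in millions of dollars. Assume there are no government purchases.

Rearranging supply gives qs = p - 5. In a free market, 211 - 7p = p - 5 gives the equilibrium p* = 27, q* = 22.
Since 29 > 27, the floor is binding.
At p = 29: qd = 211 - 7·29 = 8 and qs = 29 - 5 = 24.
Quantity traded falls to 8. At q = 8 the demand price is (211 - 8)/7 = 29 and the supply price is 5 + 8 = 13.
Deadweight loss = ½ · (29 - 13) · (22 - 8) = ½ · 16 · 14 = 112.

112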